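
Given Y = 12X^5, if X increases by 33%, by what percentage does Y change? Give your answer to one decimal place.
316.2%

For Y = 12X^5:
If X → X(1 + 0.33)
Then Y → Y · (1 + 0.33)^5
     ≈ Y · 4.1616

Percentage change = ((1 + 0.33)^5 − 1) × 100% ≈ 316.2%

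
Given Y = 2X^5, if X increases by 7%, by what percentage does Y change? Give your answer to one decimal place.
40.3%

For Y = 2X^5:
If X → X(1 + 0.07)
Then Y → Y · (1 + 0.07)^5
     ≈ Y · 1.4026

Percentage change = ((1 + 0.07)^5 − 1) × 100% ≈ 40.3%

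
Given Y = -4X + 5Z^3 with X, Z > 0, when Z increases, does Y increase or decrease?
Y increases

Taking the partial derivative:
∂Y/∂Z = 15Z^2

∂Y/∂Z = 15Z^2 > 0 (assuming positive values)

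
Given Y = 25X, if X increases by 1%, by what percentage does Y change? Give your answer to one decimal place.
1.0%

For Y = 25X:
If X → X(1 + 0.01)
Then Y → Y · (1 + 0.01)^1
     = Y · 1.0100

Percentage change = ((1 + 0.01)^1 − 1) × 100% = 1.0%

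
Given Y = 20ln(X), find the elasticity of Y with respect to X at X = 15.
Elasticity = 1/ln(15) ≈ 0.3693

Elasticity = (dY/dX) · (X/Y)

dY/dX = 20/X
At X = 15: dY/dX = 4/3, Y = 20·ln(15)

Elasticity = (4/3) · (15 / (20·ln(15))) = 1/ln(15) ≈ 0.3693

Interpretation: for a small percentage change in X, the percentage change in Y is approximately 0.37 times as large.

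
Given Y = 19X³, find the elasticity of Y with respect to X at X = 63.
Elasticity = 3

Elasticity = (dY/dX) · (X/Y)

dY/dX = 57·X²
At X = 63: dY/dX = 226233, Y = 4750893

Elasticity = 226233 · (63 / 4750893) = 3

Interpretation: for a small percentage change in X, the percentage change in Y is approximately 3.00 times as large.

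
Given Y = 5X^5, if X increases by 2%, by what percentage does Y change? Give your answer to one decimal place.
10.4%

For Y = 5X^5:
If X → X(1 + 0.02)
Then Y → Y · (1 + 0.02)^5
     ≈ Y · 1.1041

Percentage change = ((1 + 0.02)^5 − 1) × 100% ≈ 10.4%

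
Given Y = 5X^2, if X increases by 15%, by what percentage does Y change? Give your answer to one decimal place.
32.3%

For Y = 5X^2:
If X → X(1 + 0.15)
Then Y → Y · (1 + 0.15)^2
     = Y · 1.3225

Percentage change = ((1 + 0.15)^2 − 1) × 100% ≈ 32.3%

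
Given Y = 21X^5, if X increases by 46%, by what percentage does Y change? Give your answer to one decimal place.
563.4%

For Y = 21X^5:
If X → X(1 + 0.46)
Then Y → Y · (1 + 0.46)^5
     ≈ Y · 6.6338

Percentage change = ((1 + 0.46)^5 − 1) × 100% ≈ 563.4%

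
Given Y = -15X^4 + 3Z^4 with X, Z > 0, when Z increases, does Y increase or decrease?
Y increases

Taking the partial derivative:
∂Y/∂Z = 12Z^3

∂Y/∂Z = 12Z^3 > 0 (assuming positive values)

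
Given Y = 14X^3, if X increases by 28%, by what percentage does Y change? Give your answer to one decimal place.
109.7%

For Y = 14X^3:
If X → X(1 + 0.28)
Then Y → Y · (1 + 0.28)^3
     ≈ Y · 2.0972

Percentage change = ((1 + 0.28)^3 − 1) × 100% ≈ 109.7%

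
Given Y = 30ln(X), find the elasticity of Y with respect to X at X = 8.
Elasticity = 1/ln(8) ≈ 0.4809

Elasticity = (dY/dX) · (X/Y)

dY/dX = 30/X
At X = 8: dY/dX = 15/4, Y = 30·ln(8)

Elasticity = (15/4) · (8 / (30·ln(8))) = 1/ln(8) ≈ 0.4809

Interpretation: for a small percentage change in X, the percentage change in Y is approximately 0.48 times as large.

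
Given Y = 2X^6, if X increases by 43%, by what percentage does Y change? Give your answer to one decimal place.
755.1%

For Y = 2X^6:
If X → X(1 + 0.43)
Then Y → Y · (1 + 0.43)^6
     ≈ Y · 8.5510

Percentage change = ((1 + 0.43)^6 − 1) × 100% ≈ 755.1%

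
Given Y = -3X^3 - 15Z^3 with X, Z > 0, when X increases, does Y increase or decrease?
Y decreases

Taking the partial derivative:
∂Y/∂X = -9X^2

∂Y/∂X = -9X^2 < 0 (assuming positive values)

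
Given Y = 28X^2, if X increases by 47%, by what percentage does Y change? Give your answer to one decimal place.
116.1%

For Y = 28X^2:
If X → X(1 + 0.47)
Then Y → Y · (1 + 0.47)^2
     = Y · 2.1609

Percentage change = ((1 + 0.47)^2 − 1) × 100% ≈ 116.1%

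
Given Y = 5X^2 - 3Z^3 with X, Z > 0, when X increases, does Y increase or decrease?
Y increases

Taking the partial derivative:
∂Y/∂X = 10X

∂Y/∂X = 10X > 0 (assuming positive values)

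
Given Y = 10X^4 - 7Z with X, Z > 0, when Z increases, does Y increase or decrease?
Y decreases

Taking the partial derivative:
∂Y/∂Z = -7

∂Y/∂Z = -7 < 0 (assuming positive values)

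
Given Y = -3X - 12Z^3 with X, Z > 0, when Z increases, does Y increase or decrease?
Y decreases

Taking the partial derivative:
∂Y/∂Z = -36Z^2

∂Y/∂Z = -36Z^2 < 0 (assuming positive values)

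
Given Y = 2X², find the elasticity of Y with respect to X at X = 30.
Elasticity = 2

Elasticity = (dY/dX) · (X/Y)

dY/dX = 4·X
At X = 30: dY/dX = 120, Y = 1800

Elasticity = 120 · (30 / 1800) = 2

Interpretation: for a small percentage change in X, the percentage change in Y is approximately 2.00 times as large.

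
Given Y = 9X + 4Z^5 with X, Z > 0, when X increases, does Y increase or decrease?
Y increases

Taking the partial derivative:
∂Y/∂X = 9

∂Y/∂X = 9 > 0 (assuming positive values)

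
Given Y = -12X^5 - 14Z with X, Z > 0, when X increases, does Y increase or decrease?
Y decreases

Taking the partial derivative:
∂Y/∂X = -60X^4

∂Y/∂X = -60X^4 < 0 (assuming positive values)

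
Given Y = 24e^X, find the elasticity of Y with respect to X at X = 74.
Elasticity = 74

Elasticity = (dY/dX) · (X/Y)

dY/dX = 24·e^X
At X = 74: dY/dX = 24·e^74, Y = 24·e^74

Elasticity = (24·e^74) · (74 / (24·e^74)) = 74

Interpretation: for a small percentage change in X, the percentage change in Y is approximately 74.00 times as large.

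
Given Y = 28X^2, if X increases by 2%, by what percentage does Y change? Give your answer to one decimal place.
4.0%

For Y = 28X^2:
If X → X(1 + 0.02)
Then Y → Y · (1 + 0.02)^2
     = Y · 1.0404

Percentage change = ((1 + 0.02)^2 − 1) × 100% ≈ 4.0%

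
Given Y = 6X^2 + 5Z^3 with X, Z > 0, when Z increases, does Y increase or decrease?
Y increases

Taking the partial derivative:
∂Y/∂Z = 15Z^2

∂Y/∂Z = 15Z^2 > 0 (assuming positive values)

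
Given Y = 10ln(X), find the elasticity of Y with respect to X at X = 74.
Elasticity = 1/ln(74) ≈ 0.2323

Elasticity = (dY/dX) · (X/Y)

dY/dX = 10/X
At X = 74: dY/dX = 5/37, Y = 10·ln(74)

Elasticity = (5/37) · (74 / (10·ln(74))) = 1/ln(74) ≈ 0.2323

Interpretation: for a small percentage change in X, the percentage change in Y is approximately 0.23 times as large.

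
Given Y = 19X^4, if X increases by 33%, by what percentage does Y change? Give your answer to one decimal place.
212.9%

For Y = 19X^4:
If X → X(1 + 0.33)
Then Y → Y · (1 + 0.33)^4
     ≈ Y · 3.1290

Percentage change = ((1 + 0.33)^4 − 1) × 100% ≈ 212.9%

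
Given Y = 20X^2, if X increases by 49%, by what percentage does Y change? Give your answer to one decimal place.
122.0%

For Y = 20X^2:
If X → X(1 + 0.49)
Then Y → Y · (1 + 0.49)^2
     = Y · 2.2201

Percentage change = ((1 + 0.49)^2 − 1) × 100% ≈ 122.0%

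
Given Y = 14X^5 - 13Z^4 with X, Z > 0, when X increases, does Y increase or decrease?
Y increases

Taking the partial derivative:
∂Y/∂X = 70X^4

∂Y/∂X = 70X^4 > 0 (assuming positive values)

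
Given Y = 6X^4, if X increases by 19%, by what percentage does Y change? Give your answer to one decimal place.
100.5%

For Y = 6X^4:
If X → X(1 + 0.19)
Then Y → Y · (1 + 0.19)^4
     ≈ Y · 2.0053

Percentage change = ((1 + 0.19)^4 − 1) × 100% ≈ 100.5%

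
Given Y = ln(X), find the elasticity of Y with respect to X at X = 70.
Elasticity = 1/ln(70) ≈ 0.2354

Elasticity = (dY/dX) · (X/Y)

dY/dX = 1/X
At X = 70: dY/dX = 1/70, Y = ln(70)

Elasticity = (1/70) · (70 / (ln(70))) = 1/ln(70) ≈ 0.2354

Interpretation: for a small percentage change in X, the percentage change in Y is approximately 0.24 times as large.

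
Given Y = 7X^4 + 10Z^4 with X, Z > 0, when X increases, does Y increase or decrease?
Y increases

Taking the partial derivative:
∂Y/∂X = 28X^3

∂Y/∂X = 28X^3 > 0 (assuming positive values)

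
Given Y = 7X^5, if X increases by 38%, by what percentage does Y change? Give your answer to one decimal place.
400.5%

For Y = 7X^5:
If X → X(1 + 0.38)
Then Y → Y · (1 + 0.38)^5
     ≈ Y · 5.0049

Percentage change = ((1 + 0.38)^5 − 1) × 100% ≈ 400.5%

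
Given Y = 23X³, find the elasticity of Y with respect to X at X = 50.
Elasticity = 3

Elasticity = (dY/dX) · (X/Y)

dY/dX = 69·X²
At X = 50: dY/dX = 172500, Y = 2875000

Elasticity = 172500 · (50 / 2875000) = 3

Interpretation: for a small percentage change in X, the percentage change in Y is approximately 3.00 times as large.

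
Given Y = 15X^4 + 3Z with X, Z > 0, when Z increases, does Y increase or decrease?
Y increases

Taking the partial derivative:
∂Y/∂Z = 3

∂Y/∂Z = 3 > 0 (assuming positive values)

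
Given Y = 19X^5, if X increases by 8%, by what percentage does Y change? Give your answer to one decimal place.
46.9%

For Y = 19X^5:
If X → X(1 + 0.08)
Then Y → Y · (1 + 0.08)^5
     ≈ Y · 1.4693

Percentage change = ((1 + 0.08)^5 − 1) × 100% ≈ 46.9%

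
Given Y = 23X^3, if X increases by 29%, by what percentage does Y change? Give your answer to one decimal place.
114.7%

For Y = 23X^3:
If X → X(1 + 0.29)
Then Y → Y · (1 + 0.29)^3
     ≈ Y · 2.1467

Percentage change = ((1 + 0.29)^3 − 1) × 100% ≈ 114.7%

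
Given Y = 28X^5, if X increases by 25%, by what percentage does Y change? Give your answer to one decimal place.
205.2%

For Y = 28X^5:
If X → X(1 + 0.25)
Then Y → Y · (1 + 0.25)^5
     ≈ Y · 3.0518

Percentage change = ((1 + 0.25)^5 − 1) × 100% ≈ 205.2%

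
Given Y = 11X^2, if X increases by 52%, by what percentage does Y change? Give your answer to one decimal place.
131.0%

For Y = 11X^2:
If X → X(1 + 0.52)
Then Y → Y · (1 + 0.52)^2
     = Y · 2.3104

Percentage change = ((1 + 0.52)^2 − 1) × 100% ≈ 131.0%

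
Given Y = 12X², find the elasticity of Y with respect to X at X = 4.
Elasticity = 2

Elasticity = (dY/dX) · (X/Y)

dY/dX = 24·X
At X = 4: dY/dX = 96, Y = 192

Elasticity = 96 · (4 / 192) = 2

Interpretation: for a small percentage change in X, the percentage change in Y is approximately 2.00 times as large.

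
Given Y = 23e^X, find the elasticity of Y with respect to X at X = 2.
Elasticity = 2

Elasticity = (dY/dX) · (X/Y)

dY/dX = 23·e^X
At X = 2: dY/dX = 23·e^2, Y = 23·e^2

Elasticity = (23·e^2) · (2 / (23·e^2)) = 2

Interpretation: for a small percentage change in X, the percentage change in Y is approximately 2.00 times as large.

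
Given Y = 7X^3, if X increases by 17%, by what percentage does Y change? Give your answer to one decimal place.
60.2%

For Y = 7X^3:
If X → X(1 + 0.17)
Then Y → Y · (1 + 0.17)^3
     ≈ Y · 1.6016

Percentage change = ((1 + 0.17)^3 − 1) × 100% ≈ 60.2%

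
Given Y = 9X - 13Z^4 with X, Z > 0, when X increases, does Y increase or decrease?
Y increases

Taking the partial derivative:
∂Y/∂X = 9

∂Y/∂X = 9 > 0 (assuming positive values)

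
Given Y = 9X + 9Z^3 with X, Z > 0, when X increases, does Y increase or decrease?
Y increases

Taking the partial derivative:
∂Y/∂X = 9

∂Y/∂X = 9 > 0 (assuming positive values)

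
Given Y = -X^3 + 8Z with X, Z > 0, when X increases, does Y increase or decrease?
Y decreases

Taking the partial derivative:
∂Y/∂X = -3X^2

∂Y/∂X = -3X^2 < 0 (assuming positive values)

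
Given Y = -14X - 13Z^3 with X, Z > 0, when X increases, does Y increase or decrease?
Y decreases

Taking the partial derivative:
∂Y/∂X = -14

∂Y/∂X = -14 < 0 (assuming positive values)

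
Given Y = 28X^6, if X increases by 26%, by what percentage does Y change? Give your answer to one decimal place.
300.2%

For Y = 28X^6:
If X → X(1 + 0.26)
Then Y → Y · (1 + 0.26)^6
     ≈ Y · 4.0015

Percentage change = ((1 + 0.26)^6 − 1) × 100% ≈ 300.2%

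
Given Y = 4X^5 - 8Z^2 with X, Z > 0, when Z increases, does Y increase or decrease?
Y decreases

Taking the partial derivative:
∂Y/∂Z = -16Z

∂Y/∂Z = -16Z < 0 (assuming positive values)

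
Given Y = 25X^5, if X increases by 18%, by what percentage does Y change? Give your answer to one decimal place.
128.8%

For Y = 25X^5:
If X → X(1 + 0.18)
Then Y → Y · (1 + 0.18)^5
     ≈ Y · 2.2878

Percentage change = ((1 + 0.18)^5 − 1) × 100% ≈ 128.8%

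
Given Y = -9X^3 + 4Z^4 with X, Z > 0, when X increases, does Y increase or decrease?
Y decreases

Taking the partial derivative:
∂Y/∂X = -27X^2

∂Y/∂X = -27X^2 < 0 (assuming positive values)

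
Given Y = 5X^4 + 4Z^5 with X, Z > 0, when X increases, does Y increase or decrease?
Y increases

Taking the partial derivative:
∂Y/∂X = 20X^3

∂Y/∂X = 20X^3 > 0 (assuming positive values)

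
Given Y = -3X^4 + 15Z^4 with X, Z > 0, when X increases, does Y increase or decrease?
Y decreases

Taking the partial derivative:
∂Y/∂X = -12X^3

∂Y/∂X = -12X^3 < 0 (assuming positive values)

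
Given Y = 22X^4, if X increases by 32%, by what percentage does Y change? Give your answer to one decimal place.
203.6%

For Y = 22X^4:
If X → X(1 + 0.32)
Then Y → Y · (1 + 0.32)^4
     ≈ Y · 3.0360

Percentage change = ((1 + 0.32)^4 − 1) × 100% ≈ 203.6%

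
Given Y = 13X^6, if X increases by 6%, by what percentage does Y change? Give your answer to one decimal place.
41.9%

For Y = 13X^6:
If X → X(1 + 0.06)
Then Y → Y · (1 + 0.06)^6
     ≈ Y · 1.4185

Percentage change = ((1 + 0.06)^6 − 1) × 100% ≈ 41.9%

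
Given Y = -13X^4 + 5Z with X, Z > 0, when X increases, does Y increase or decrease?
Y decreases

Taking the partial derivative:
∂Y/∂X = -52X^3

∂Y/∂X = -52X^3 < 0 (assuming positive values)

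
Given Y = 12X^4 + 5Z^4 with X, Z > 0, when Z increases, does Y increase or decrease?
Y increases

Taking the partial derivative:
∂Y/∂Z = 20Z^3

∂Y/∂Z = 20Z^3 > 0 (assuming positive values)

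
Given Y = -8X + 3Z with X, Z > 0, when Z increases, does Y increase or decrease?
Y increases

Taking the partial derivative:
∂Y/∂Z = 3

∂Y/∂Z = 3 > 0 (assuming positive values)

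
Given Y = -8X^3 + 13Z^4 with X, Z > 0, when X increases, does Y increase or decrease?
Y decreases

Taking the partial derivative:
∂Y/∂X = -24X^2

∂Y/∂X = -24X^2 < 0 (assuming positive values)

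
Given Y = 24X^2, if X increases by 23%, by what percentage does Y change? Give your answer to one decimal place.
51.3%

For Y = 24X^2:
If X → X(1 + 0.23)
Then Y → Y · (1 + 0.23)^2
     = Y · 1.5129

Percentage change = ((1 + 0.23)^2 − 1) × 100% ≈ 51.3%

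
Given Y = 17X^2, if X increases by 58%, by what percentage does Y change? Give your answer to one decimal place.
149.6%

For Y = 17X^2:
If X → X(1 + 0.58)
Then Y → Y · (1 + 0.58)^2
     = Y · 2.4964

Percentage change = ((1 + 0.58)^2 − 1) × 100% ≈ 149.6%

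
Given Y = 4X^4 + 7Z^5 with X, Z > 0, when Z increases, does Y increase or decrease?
Y increases

Taking the partial derivative:
∂Y/∂Z = 35Z^4

∂Y/∂Z = 35Z^4 > 0 (assuming positive values)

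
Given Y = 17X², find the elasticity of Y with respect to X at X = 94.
Elasticity = 2

Elasticity = (dY/dX) · (X/Y)

dY/dX = 34·X
At X = 94: dY/dX = 3196, Y = 150212

Elasticity = 3196 · (94 / 150212) = 2

Interpretation: for a small percentage change in X, the percentage change in Y is approximately 2.00 times as large.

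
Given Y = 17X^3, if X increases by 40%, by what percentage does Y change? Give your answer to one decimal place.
174.4%

For Y = 17X^3:
If X → X(1 + 0.4)
Then Y → Y · (1 + 0.4)^3
     = Y · 2.7440

Percentage change = ((1 + 0.4)^3 − 1) × 100% = 174.4%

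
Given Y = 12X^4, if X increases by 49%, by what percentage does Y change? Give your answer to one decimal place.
392.9%

For Y = 12X^4:
If X → X(1 + 0.49)
Then Y → Y · (1 + 0.49)^4
     ≈ Y · 4.9288

Percentage change = ((1 + 0.49)^4 − 1) × 100% ≈ 392.9%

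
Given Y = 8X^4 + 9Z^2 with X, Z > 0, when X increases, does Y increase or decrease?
Y increases

Taking the partial derivative:
∂Y/∂X = 32X^3

∂Y/∂X = 32X^3 > 0 (assuming positive values)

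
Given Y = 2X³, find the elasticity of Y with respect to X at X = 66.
Elasticity = 3

Elasticity = (dY/dX) · (X/Y)

dY/dX = 6·X²
At X = 66: dY/dX = 26136, Y = 574992

Elasticity = 26136 · (66 / 574992) = 3

Interpretation: for a small percentage change in X, the percentage change in Y is approximately 3.00 times as large.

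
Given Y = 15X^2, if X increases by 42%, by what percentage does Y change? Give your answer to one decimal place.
101.6%

For Y = 15X^2:
If X → X(1 + 0.42)
Then Y → Y · (1 + 0.42)^2
     = Y · 2.0164

Percentage change = ((1 + 0.42)^2 − 1) × 100% ≈ 101.6%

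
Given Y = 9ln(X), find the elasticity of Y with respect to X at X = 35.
Elasticity = 1/ln(35) ≈ 0.2813

Elasticity = (dY/dX) · (X/Y)

dY/dX = 9/X
At X = 35: dY/dX = 9/35, Y = 9·ln(35)

Elasticity = (9/35) · (35 / (9·ln(35))) = 1/ln(35) ≈ 0.2813

Interpretation: for a small percentage change in X, the percentage change in Y is approximately 0.28 times as large.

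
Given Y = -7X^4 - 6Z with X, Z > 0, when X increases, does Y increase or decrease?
Y decreases

Taking the partial derivative:
∂Y/∂X = -28X^3

∂Y/∂X = -28X^3 < 0 (assuming positive values)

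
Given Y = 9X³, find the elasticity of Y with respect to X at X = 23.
Elasticity = 3

Elasticity = (dY/dX) · (X/Y)

dY/dX = 27·X²
At X = 23: dY/dX = 14283, Y = 109503

Elasticity = 14283 · (23 / 109503) = 3

Interpretation: for a small percentage change in X, the percentage change in Y is approximately 3.00 times as large.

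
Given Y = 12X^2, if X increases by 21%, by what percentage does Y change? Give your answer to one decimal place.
46.4%

For Y = 12X^2:
If X → X(1 + 0.21)
Then Y → Y · (1 + 0.21)^2
     = Y · 1.4641

Percentage change = ((1 + 0.21)^2 − 1) × 100% ≈ 46.4%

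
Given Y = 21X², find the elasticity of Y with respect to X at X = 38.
Elasticity = 2

Elasticity = (dY/dX) · (X/Y)

dY/dX = 42·X
At X = 38: dY/dX = 1596, Y = 30324

Elasticity = 1596 · (38 / 30324) = 2

Interpretation: for a small percentage change in X, the percentage change in Y is approximately 2.00 times as large.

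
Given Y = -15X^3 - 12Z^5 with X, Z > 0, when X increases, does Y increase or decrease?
Y decreases

Taking the partial derivative:
∂Y/∂X = -45X^2

∂Y/∂X = -45X^2 < 0 (assuming positive values)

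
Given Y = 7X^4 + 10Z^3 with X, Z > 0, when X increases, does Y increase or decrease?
Y increases

Taking the partial derivative:
∂Y/∂X = 28X^3

∂Y/∂X = 28X^3 > 0 (assuming positive values)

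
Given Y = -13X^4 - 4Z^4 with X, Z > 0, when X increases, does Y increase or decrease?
Y decreases

Taking the partial derivative:
∂Y/∂X = -52X^3

∂Y/∂X = -52X^3 < 0 (assuming positive values)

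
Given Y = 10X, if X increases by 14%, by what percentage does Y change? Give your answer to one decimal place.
14.0%

For Y = 10X:
If X → X(1 + 0.14)
Then Y → Y · (1 + 0.14)^1
     = Y · 1.1400

Percentage change = ((1 + 0.14)^1 − 1) × 100% = 14.0%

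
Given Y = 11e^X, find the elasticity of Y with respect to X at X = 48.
Elasticity = 48

Elasticity = (dY/dX) · (X/Y)

dY/dX = 11·e^X
At X = 48: dY/dX = 11·e^48, Y = 11·e^48

Elasticity = (11·e^48) · (48 / (11·e^48)) = 48

Interpretation: for a small percentage change in X, the percentage change in Y is approximately 48.00 times as large.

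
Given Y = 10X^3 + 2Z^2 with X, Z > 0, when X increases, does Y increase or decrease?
Y increases

Taking the partial derivative:
∂Y/∂X = 30X^2

∂Y/∂X = 30X^2 > 0 (assuming positive values)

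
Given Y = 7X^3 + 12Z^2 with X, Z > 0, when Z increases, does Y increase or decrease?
Y increases

Taking the partial derivative:
∂Y/∂Z = 24Z

∂Y/∂Z = 24Z > 0 (assuming positive values)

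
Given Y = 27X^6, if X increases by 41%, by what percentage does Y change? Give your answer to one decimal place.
685.8%

For Y = 27X^6:
If X → X(1 + 0.41)
Then Y → Y · (1 + 0.41)^6
     ≈ Y · 7.8580

Percentage change = ((1 + 0.41)^6 − 1) × 100% ≈ 685.8%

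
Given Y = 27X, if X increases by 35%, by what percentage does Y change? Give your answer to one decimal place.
35.0%

For Y = 27X:
If X → X(1 + 0.35)
Then Y → Y · (1 + 0.35)^1
     = Y · 1.3500

Percentage change = ((1 + 0.35)^1 − 1) × 100% = 35.0%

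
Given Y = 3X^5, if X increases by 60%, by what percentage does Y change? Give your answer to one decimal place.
948.6%

For Y = 3X^5:
If X → X(1 + 0.6)
Then Y → Y · (1 + 0.6)^5
     ≈ Y · 10.4858

Percentage change = ((1 + 0.6)^5 − 1) × 100% ≈ 948.6%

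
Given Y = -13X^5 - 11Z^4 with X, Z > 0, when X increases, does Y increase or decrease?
Y decreases

Taking the partial derivative:
∂Y/∂X = -65X^4

∂Y/∂X = -65X^4 < 0 (assuming positive values)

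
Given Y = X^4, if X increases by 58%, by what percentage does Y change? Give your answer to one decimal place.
523.2%

For Y = X^4:
If X → X(1 + 0.58)
Then Y → Y · (1 + 0.58)^4
     ≈ Y · 6.2320

Percentage change = ((1 + 0.58)^4 − 1) × 100% ≈ 523.2%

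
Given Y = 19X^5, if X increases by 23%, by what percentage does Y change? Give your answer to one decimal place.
181.5%

For Y = 19X^5:
If X → X(1 + 0.23)
Then Y → Y · (1 + 0.23)^5
     ≈ Y · 2.8153

Percentage change = ((1 + 0.23)^5 − 1) × 100% ≈ 181.5%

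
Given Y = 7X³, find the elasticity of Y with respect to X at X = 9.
Elasticity = 3

Elasticity = (dY/dX) · (X/Y)

dY/dX = 21·X²
At X = 9: dY/dX = 1701, Y = 5103

Elasticity = 1701 · (9 / 5103) = 3

Interpretation: for a small percentage change in X, the percentage change in Y is approximately 3.00 times as large.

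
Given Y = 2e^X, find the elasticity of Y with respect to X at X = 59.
Elasticity = 59

Elasticity = (dY/dX) · (X/Y)

dY/dX = 2·e^X
At X = 59: dY/dX = 2·e^59, Y = 2·e^59

Elasticity = (2·e^59) · (59 / (2·e^59)) = 59

Interpretation: for a small percentage change in X, the percentage change in Y is approximately 59.00 times as large.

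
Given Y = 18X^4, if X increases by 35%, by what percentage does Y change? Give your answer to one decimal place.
232.2%

For Y = 18X^4:
If X → X(1 + 0.35)
Then Y → Y · (1 + 0.35)^4
     ≈ Y · 3.3215

Percentage change = ((1 + 0.35)^4 − 1) × 100% ≈ 232.2%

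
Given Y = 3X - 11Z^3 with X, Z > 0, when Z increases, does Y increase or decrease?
Y decreases

Taking the partial derivative:
∂Y/∂Z = -33Z^2

∂Y/∂Z = -33Z^2 < 0 (assuming positive values)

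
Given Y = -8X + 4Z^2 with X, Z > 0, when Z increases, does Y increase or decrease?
Y increases

Taking the partial derivative:
∂Y/∂Z = 8Z

∂Y/∂Z = 8Z > 0 (assuming positive values)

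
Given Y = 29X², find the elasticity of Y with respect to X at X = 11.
Elasticity = 2

Elasticity = (dY/dX) · (X/Y)

dY/dX = 58·X
At X = 11: dY/dX = 638, Y = 3509

Elasticity = 638 · (11 / 3509) = 2

Interpretation: for a small percentage change in X, the percentage change in Y is approximately 2.00 times as large.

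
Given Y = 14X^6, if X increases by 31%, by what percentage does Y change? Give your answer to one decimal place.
405.4%

For Y = 14X^6:
If X → X(1 + 0.31)
Then Y → Y · (1 + 0.31)^6
     ≈ Y · 5.0539

Percentage change = ((1 + 0.31)^6 − 1) × 100% ≈ 405.4%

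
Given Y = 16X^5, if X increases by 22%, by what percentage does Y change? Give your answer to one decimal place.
170.3%

For Y = 16X^5:
If X → X(1 + 0.22)
Then Y → Y · (1 + 0.22)^5
     ≈ Y · 2.7027

Percentage change = ((1 + 0.22)^5 − 1) × 100% ≈ 170.3%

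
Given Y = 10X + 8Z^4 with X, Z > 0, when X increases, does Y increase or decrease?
Y increases

Taking the partial derivative:
∂Y/∂X = 10

∂Y/∂X = 10 > 0 (assuming positive values)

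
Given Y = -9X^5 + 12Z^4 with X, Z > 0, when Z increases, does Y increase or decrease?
Y increases

Taking the partial derivative:
∂Y/∂Z = 48Z^3

∂Y/∂Z = 48Z^3 > 0 (assuming positive values)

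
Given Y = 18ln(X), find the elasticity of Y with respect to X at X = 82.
Elasticity = 1/ln(82) ≈ 0.2269

Elasticity = (dY/dX) · (X/Y)

dY/dX = 18/X
At X = 82: dY/dX = 9/41, Y = 18·ln(82)

Elasticity = (9/41) · (82 / (18·ln(82))) = 1/ln(82) ≈ 0.2269

Interpretation: for a small percentage change in X, the percentage change in Y is approximately 0.23 times as large.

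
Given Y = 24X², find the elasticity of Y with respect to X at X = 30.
Elasticity = 2

Elasticity = (dY/dX) · (X/Y)

dY/dX = 48·X
At X = 30: dY/dX = 1440, Y = 21600

Elasticity = 1440 · (30 / 21600) = 2

Interpretation: for a small percentage change in X, the percentage change in Y is approximately 2.00 times as large.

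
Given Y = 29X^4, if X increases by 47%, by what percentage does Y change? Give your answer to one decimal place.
366.9%

For Y = 29X^4:
If X → X(1 + 0.47)
Then Y → Y · (1 + 0.47)^4
     ≈ Y · 4.6695

Percentage change = ((1 + 0.47)^4 − 1) × 100% ≈ 366.9%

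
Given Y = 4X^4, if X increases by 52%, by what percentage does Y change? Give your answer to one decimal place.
433.8%

For Y = 4X^4:
If X → X(1 + 0.52)
Then Y → Y · (1 + 0.52)^4
     ≈ Y · 5.3379

Percentage change = ((1 + 0.52)^4 − 1) × 100% ≈ 433.8%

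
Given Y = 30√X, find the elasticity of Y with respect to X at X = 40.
Elasticity = 1/2

Elasticity = (dY/dX) · (X/Y)

dY/dX = 15/√X
At X = 40: dY/dX = 3·√10/4, Y = 60·√10

Elasticity = (3·√10/4) · (40 / (60·√10)) = 1/2

Interpretation: for a small percentage change in X, the percentage change in Y is approximately 0.50 times as large.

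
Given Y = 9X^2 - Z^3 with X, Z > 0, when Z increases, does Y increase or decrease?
Y decreases

Taking the partial derivative:
∂Y/∂Z = -3Z^2

∂Y/∂Z = -3Z^2 < 0 (assuming positive values)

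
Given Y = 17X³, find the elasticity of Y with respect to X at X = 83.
Elasticity = 3

Elasticity = (dY/dX) · (X/Y)

dY/dX = 51·X²
At X = 83: dY/dX = 351339, Y = 9720379

Elasticity = 351339 · (83 / 9720379) = 3

Interpretation: for a small percentage change in X, the percentage change in Y is approximately 3.00 times as large.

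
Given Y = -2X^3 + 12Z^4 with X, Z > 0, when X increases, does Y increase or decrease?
Y decreases

Taking the partial derivative:
∂Y/∂X = -6X^2

∂Y/∂X = -6X^2 < 0 (assuming positive values)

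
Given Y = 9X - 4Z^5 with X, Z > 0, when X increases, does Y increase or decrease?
Y increases

Taking the partial derivative:
∂Y/∂X = 9

∂Y/∂X = 9 > 0 (assuming positive values)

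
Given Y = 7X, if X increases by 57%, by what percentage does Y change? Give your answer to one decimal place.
57.0%

For Y = 7X:
If X → X(1 + 0.57)
Then Y → Y · (1 + 0.57)^1
     = Y · 1.5700

Percentage change = ((1 + 0.57)^1 − 1) × 100% = 57.0%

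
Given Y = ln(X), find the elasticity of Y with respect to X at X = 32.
Elasticity = 1/ln(32) ≈ 0.2885

Elasticity = (dY/dX) · (X/Y)

dY/dX = 1/X
At X = 32: dY/dX = 1/32, Y = ln(32)

Elasticity = (1/32) · (32 / (ln(32))) = 1/ln(32) ≈ 0.2885

Interpretation: for a small percentage change in X, the percentage change in Y is approximately 0.29 times as large.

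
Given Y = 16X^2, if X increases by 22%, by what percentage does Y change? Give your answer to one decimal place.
48.8%

For Y = 16X^2:
If X → X(1 + 0.22)
Then Y → Y · (1 + 0.22)^2
     = Y · 1.4884

Percentage change = ((1 + 0.22)^2 − 1) × 100% ≈ 48.8%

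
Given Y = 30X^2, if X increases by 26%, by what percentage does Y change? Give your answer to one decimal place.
58.8%

For Y = 30X^2:
If X → X(1 + 0.26)
Then Y → Y · (1 + 0.26)^2
     = Y · 1.5876

Percentage change = ((1 + 0.26)^2 − 1) × 100% ≈ 58.8%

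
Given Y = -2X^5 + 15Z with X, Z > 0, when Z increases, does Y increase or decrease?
Y increases

Taking the partial derivative:
∂Y/∂Z = 15

∂Y/∂Z = 15 > 0 (assuming positive values)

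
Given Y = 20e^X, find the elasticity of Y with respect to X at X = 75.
Elasticity = 75

Elasticity = (dY/dX) · (X/Y)

dY/dX = 20·e^X
At X = 75: dY/dX = 20·e^75, Y = 20·e^75

Elasticity = (20·e^75) · (75 / (20·e^75)) = 75

Interpretation: for a small percentage change in X, the percentage change in Y is approximately 75.00 times as large.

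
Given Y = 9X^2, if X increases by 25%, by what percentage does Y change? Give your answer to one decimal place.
56.3%

For Y = 9X^2:
If X → X(1 + 0.25)
Then Y → Y · (1 + 0.25)^2
     = Y · 1.5625

Percentage change = ((1 + 0.25)^2 − 1) × 100% ≈ 56.3%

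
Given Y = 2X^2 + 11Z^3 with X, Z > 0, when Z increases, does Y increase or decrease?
Y increases

Taking the partial derivative:
∂Y/∂Z = 33Z^2

∂Y/∂Z = 33Z^2 > 0 (assuming positive values)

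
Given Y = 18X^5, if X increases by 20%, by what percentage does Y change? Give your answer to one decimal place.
148.8%

For Y = 18X^5:
If X → X(1 + 0.2)
Then Y → Y · (1 + 0.2)^5
     ≈ Y · 2.4883

Percentage change = ((1 + 0.2)^5 − 1) × 100% ≈ 148.8%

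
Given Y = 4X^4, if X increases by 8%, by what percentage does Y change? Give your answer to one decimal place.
36.0%

For Y = 4X^4:
If X → X(1 + 0.08)
Then Y → Y · (1 + 0.08)^4
     ≈ Y · 1.3605

Percentage change = ((1 + 0.08)^4 − 1) × 100% ≈ 36.0%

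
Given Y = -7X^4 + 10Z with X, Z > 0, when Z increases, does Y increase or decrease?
Y increases

Taking the partial derivative:
∂Y/∂Z = 10

∂Y/∂Z = 10 > 0 (assuming positive values)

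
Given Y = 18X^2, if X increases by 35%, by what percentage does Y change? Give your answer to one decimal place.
82.3%

For Y = 18X^2:
If X → X(1 + 0.35)
Then Y → Y · (1 + 0.35)^2
     = Y · 1.8225

Percentage change = ((1 + 0.35)^2 − 1) × 100% ≈ 82.3%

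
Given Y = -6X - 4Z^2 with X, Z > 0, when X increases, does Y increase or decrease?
Y decreases

Taking the partial derivative:
∂Y/∂X = -6

∂Y/∂X = -6 < 0 (assuming positive values)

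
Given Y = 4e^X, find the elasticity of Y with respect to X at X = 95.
Elasticity = 95

Elasticity = (dY/dX) · (X/Y)

dY/dX = 4·e^X
At X = 95: dY/dX = 4·e^95, Y = 4·e^95

Elasticity = (4·e^95) · (95 / (4·e^95)) = 95

Interpretation: for a small percentage change in X, the percentage change in Y is approximately 95.00 times as large.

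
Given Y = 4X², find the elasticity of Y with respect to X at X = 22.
Elasticity = 2

Elasticity = (dY/dX) · (X/Y)

dY/dX = 8·X
At X = 22: dY/dX = 176, Y = 1936

Elasticity = 176 · (22 / 1936) = 2

Interpretation: for a small percentage change in X, the percentage change in Y is approximately 2.00 times as large.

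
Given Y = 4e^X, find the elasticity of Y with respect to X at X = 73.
Elasticity = 73

Elasticity = (dY/dX) · (X/Y)

dY/dX = 4·e^X
At X = 73: dY/dX = 4·e^73, Y = 4·e^73

Elasticity = (4·e^73) · (73 / (4·e^73)) = 73

Interpretation: for a small percentage change in X, the percentage change in Y is approximately 73.00 times as large.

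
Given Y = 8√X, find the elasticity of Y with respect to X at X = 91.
Elasticity = 1/2

Elasticity = (dY/dX) · (X/Y)

dY/dX = 4/√X
At X = 91: dY/dX = 4·√91/91, Y = 8·√91

Elasticity = (4·√91/91) · (91 / (8·√91)) = 1/2

Interpretation: for a small percentage change in X, the percentage change in Y is approximately 0.50 times as large.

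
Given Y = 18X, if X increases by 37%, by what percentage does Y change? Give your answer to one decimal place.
37.0%

For Y = 18X:
If X → X(1 + 0.37)
Then Y → Y · (1 + 0.37)^1
     = Y · 1.3700

Percentage change = ((1 + 0.37)^1 − 1) × 100% = 37.0%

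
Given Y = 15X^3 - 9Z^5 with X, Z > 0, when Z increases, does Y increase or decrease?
Y decreases

Taking the partial derivative:
∂Y/∂Z = -45Z^4

∂Y/∂Z = -45Z^4 < 0 (assuming positive values)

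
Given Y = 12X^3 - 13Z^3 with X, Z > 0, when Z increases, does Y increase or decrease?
Y decreases

Taking the partial derivative:
∂Y/∂Z = -39Z^2

∂Y/∂Z = -39Z^2 < 0 (assuming positive values)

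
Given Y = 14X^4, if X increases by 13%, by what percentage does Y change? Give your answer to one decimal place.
63.0%

For Y = 14X^4:
If X → X(1 + 0.13)
Then Y → Y · (1 + 0.13)^4
     ≈ Y · 1.6305

Percentage change = ((1 + 0.13)^4 − 1) × 100% ≈ 63.0%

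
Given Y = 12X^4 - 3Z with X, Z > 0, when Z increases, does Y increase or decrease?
Y decreases

Taking the partial derivative:
∂Y/∂Z = -3

∂Y/∂Z = -3 < 0 (assuming positive values)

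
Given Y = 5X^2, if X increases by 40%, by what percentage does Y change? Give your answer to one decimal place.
96.0%

For Y = 5X^2:
If X → X(1 + 0.4)
Then Y → Y · (1 + 0.4)^2
     = Y · 1.9600

Percentage change = ((1 + 0.4)^2 − 1) × 100% = 96.0%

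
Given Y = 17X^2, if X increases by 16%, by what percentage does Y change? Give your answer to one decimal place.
34.6%

For Y = 17X^2:
If X → X(1 + 0.16)
Then Y → Y · (1 + 0.16)^2
     = Y · 1.3456

Percentage change = ((1 + 0.16)^2 − 1) × 100% ≈ 34.6%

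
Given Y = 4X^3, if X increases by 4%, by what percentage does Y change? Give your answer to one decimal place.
12.5%

For Y = 4X^3:
If X → X(1 + 0.04)
Then Y → Y · (1 + 0.04)^3
     ≈ Y · 1.1249

Percentage change = ((1 + 0.04)^3 − 1) × 100% ≈ 12.5%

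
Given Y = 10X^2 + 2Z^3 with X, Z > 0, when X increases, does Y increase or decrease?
Y increases

Taking the partial derivative:
∂Y/∂X = 20X

∂Y/∂X = 20X > 0 (assuming positive values)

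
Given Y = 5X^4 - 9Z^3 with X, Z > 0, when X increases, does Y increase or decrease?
Y increases

Taking the partial derivative:
∂Y/∂X = 20X^3

∂Y/∂X = 20X^3 > 0 (assuming positive values)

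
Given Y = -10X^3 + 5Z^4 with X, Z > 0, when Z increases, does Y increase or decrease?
Y increases

Taking the partial derivative:
∂Y/∂Z = 20Z^3

∂Y/∂Z = 20Z^3 > 0 (assuming positive values)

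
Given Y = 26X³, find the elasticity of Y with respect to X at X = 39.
Elasticity = 3

Elasticity = (dY/dX) · (X/Y)

dY/dX = 78·X²
At X = 39: dY/dX = 118638, Y = 1542294

Elasticity = 118638 · (39 / 1542294) = 3

Interpretation: for a small percentage change in X, the percentage change in Y is approximately 3.00 times as large.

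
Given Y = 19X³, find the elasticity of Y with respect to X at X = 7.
Elasticity = 3

Elasticity = (dY/dX) · (X/Y)

dY/dX = 57·X²
At X = 7: dY/dX = 2793, Y = 6517

Elasticity = 2793 · (7 / 6517) = 3

Interpretation: for a small percentage change in X, the percentage change in Y is approximately 3.00 times as large.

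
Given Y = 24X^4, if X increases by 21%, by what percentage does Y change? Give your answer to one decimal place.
114.4%

For Y = 24X^4:
If X → X(1 + 0.21)
Then Y → Y · (1 + 0.21)^4
     ≈ Y · 2.1436

Percentage change = ((1 + 0.21)^4 − 1) × 100% ≈ 114.4%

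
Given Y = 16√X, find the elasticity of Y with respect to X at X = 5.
Elasticity = 1/2

Elasticity = (dY/dX) · (X/Y)

dY/dX = 8/√X
At X = 5: dY/dX = 8·√5/5, Y = 16·√5

Elasticity = (8·√5/5) · (5 / (16·√5)) = 1/2

Interpretation: for a small percentage change in X, the percentage change in Y is approximately 0.50 times as large.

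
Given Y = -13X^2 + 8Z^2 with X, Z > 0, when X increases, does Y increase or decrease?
Y decreases

Taking the partial derivative:
∂Y/∂X = -26X

∂Y/∂X = -26X < 0 (assuming positive values)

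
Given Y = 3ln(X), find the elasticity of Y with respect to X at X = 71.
Elasticity = 1/ln(71) ≈ 0.2346

Elasticity = (dY/dX) · (X/Y)

dY/dX = 3/X
At X = 71: dY/dX = 3/71, Y = 3·ln(71)

Elasticity = (3/71) · (71 / (3·ln(71))) = 1/ln(71) ≈ 0.2346

Interpretation: for a small percentage change in X, the percentage change in Y is approximately 0.23 times as large.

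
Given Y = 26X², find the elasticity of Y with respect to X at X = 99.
Elasticity = 2

Elasticity = (dY/dX) · (X/Y)

dY/dX = 52·X
At X = 99: dY/dX = 5148, Y = 254826

Elasticity = 5148 · (99 / 254826) = 2

Interpretation: for a small percentage change in X, the percentage change in Y is approximately 2.00 times as large.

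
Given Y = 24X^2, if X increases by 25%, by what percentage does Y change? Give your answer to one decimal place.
56.3%

For Y = 24X^2:
If X → X(1 + 0.25)
Then Y → Y · (1 + 0.25)^2
     = Y · 1.5625

Percentage change = ((1 + 0.25)^2 − 1) × 100% ≈ 56.3%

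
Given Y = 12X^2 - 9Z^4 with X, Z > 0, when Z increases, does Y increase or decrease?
Y decreases

Taking the partial derivative:
∂Y/∂Z = -36Z^3

∂Y/∂Z = -36Z^3 < 0 (assuming positive values)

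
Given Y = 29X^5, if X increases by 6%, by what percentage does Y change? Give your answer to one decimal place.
33.8%

For Y = 29X^5:
If X → X(1 + 0.06)
Then Y → Y · (1 + 0.06)^5
     ≈ Y · 1.3382

Percentage change = ((1 + 0.06)^5 − 1) × 100% ≈ 33.8%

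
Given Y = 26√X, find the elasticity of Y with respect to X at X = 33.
Elasticity = 1/2

Elasticity = (dY/dX) · (X/Y)

dY/dX = 13/√X
At X = 33: dY/dX = 13·√33/33, Y = 26·√33

Elasticity = (13·√33/33) · (33 / (26·√33)) = 1/2

Interpretation: for a small percentage change in X, the percentage change in Y is approximately 0.50 times as large.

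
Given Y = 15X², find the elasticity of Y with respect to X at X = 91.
Elasticity = 2

Elasticity = (dY/dX) · (X/Y)

dY/dX = 30·X
At X = 91: dY/dX = 2730, Y = 124215

Elasticity = 2730 · (91 / 124215) = 2

Interpretation: for a small percentage change in X, the percentage change in Y is approximately 2.00 times as large.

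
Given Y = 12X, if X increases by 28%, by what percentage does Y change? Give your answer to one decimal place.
28.0%

For Y = 12X:
If X → X(1 + 0.28)
Then Y → Y · (1 + 0.28)^1
     = Y · 1.2800

Percentage change = ((1 + 0.28)^1 − 1) × 100% = 28.0%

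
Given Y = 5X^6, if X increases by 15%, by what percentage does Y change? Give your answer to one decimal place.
131.3%

For Y = 5X^6:
If X → X(1 + 0.15)
Then Y → Y · (1 + 0.15)^6
     ≈ Y · 2.3131

Percentage change = ((1 + 0.15)^6 − 1) × 100% ≈ 131.3%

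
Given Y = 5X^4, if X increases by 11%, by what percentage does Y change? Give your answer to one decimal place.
51.8%

For Y = 5X^4:
If X → X(1 + 0.11)
Then Y → Y · (1 + 0.11)^4
     ≈ Y · 1.5181

Percentage change = ((1 + 0.11)^4 − 1) × 100% ≈ 51.8%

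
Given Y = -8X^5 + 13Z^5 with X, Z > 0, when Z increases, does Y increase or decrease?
Y increases

Taking the partial derivative:
∂Y/∂Z = 65Z^4

∂Y/∂Z = 65Z^4 > 0 (assuming positive values)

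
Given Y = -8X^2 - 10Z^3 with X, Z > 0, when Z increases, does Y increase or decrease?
Y decreases

Taking the partial derivative:
∂Y/∂Z = -30Z^2

∂Y/∂Z = -30Z^2 < 0 (assuming positive values)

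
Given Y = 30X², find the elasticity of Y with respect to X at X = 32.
Elasticity = 2

Elasticity = (dY/dX) · (X/Y)

dY/dX = 60·X
At X = 32: dY/dX = 1920, Y = 30720

Elasticity = 1920 · (32 / 30720) = 2

Interpretation: for a small percentage change in X, the percentage change in Y is approximately 2.00 times as large.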